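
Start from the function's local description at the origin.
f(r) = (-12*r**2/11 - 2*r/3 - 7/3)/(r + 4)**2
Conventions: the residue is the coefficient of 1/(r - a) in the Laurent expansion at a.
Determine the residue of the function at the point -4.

At the order-2 pole -4 set g(r) = (r - (-4))^2*f(r) = -12*r**2/11 - 2*r/3 - 7/3.
Order-2 pole: residue = g'(a); g'(-4) = 266/33, so the residue is 266/33.

The residue is 266/33.


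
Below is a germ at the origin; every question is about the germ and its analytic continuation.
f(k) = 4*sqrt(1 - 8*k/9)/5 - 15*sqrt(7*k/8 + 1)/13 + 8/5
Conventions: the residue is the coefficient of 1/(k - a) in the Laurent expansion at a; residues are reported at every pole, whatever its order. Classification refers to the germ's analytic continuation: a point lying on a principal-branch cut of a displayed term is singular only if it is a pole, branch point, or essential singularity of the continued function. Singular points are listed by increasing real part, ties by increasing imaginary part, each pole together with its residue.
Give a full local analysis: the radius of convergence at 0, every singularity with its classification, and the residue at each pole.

Radius of convergence at 0: 9/8.
At -8/7: an algebraic (square-root) branch point.
At 9/8: an algebraic (square-root) branch point.

Branch term (4/5)*sqrt(1 - k/(9/8)): its argument vanishes at k = 9/8, a square-root branch point, modulus 9/8.
Branch term (-15/13)*sqrt(1 - k/(-8/7)): its argument vanishes at k = -8/7, a square-root branch point, modulus 8/7.
The radius of convergence is the smallest modulus among the singular points: 9/8.
List the singular points by increasing real part (a conjugate pair: the negative imaginary part first).


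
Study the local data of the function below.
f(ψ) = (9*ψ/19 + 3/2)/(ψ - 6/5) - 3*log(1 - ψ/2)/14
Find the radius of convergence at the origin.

Denominator factor (ψ - 6/5): pole of order 1 at 6/5, modulus 6/5.
Branch term (-3/14)*log(1 - ψ/(2)): its argument vanishes at ψ = 2, a logarithmic branch point, modulus 2.
The radius of convergence is the smallest modulus among the singular points: 6/5.

The radius of convergence is 6/5.


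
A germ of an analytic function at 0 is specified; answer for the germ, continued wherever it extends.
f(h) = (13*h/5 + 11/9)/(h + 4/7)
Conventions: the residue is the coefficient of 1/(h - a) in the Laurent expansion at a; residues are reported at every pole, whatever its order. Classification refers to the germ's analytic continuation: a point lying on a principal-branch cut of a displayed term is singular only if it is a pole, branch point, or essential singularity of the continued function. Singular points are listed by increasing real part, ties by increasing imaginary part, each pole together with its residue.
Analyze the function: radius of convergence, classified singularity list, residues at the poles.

Denominator factor (h + 4/7): pole of order 1 at -4/7, modulus 4/7.
The radius of convergence is the smallest modulus among the singular points: 4/7.
At the order-1 pole -4/7 set g(h) = (h - (-4/7))*f(h) = 13*h/5 + 11/9.
Simple pole: residue = g(a) at a = -4/7, which is -83/315.

Radius of convergence at 0: 4/7.
At -4/7: a pole of order 1; residue -83/315.


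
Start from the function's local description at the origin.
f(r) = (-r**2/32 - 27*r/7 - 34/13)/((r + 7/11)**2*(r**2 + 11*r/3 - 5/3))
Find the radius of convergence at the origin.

Denominator factor (r**2 + 11*r/3 - 5/3): discriminant 181/9, real irrational roots -11/6 + (1/6)*sqrt(181) and -11/6 - (1/6)*sqrt(181); poles of order 1, moduli -11/6 + (1/6)*sqrt(181) and 11/6 + (1/6)*sqrt(181).
Denominator factor (r + 7/11)^2: pole of order 2 at -7/11, modulus 7/11.
The radius of convergence is the smallest modulus among the singular points: -11/6 + (1/6)*sqrt(181).

The radius of convergence is -11/6 + (1/6)*sqrt(181).


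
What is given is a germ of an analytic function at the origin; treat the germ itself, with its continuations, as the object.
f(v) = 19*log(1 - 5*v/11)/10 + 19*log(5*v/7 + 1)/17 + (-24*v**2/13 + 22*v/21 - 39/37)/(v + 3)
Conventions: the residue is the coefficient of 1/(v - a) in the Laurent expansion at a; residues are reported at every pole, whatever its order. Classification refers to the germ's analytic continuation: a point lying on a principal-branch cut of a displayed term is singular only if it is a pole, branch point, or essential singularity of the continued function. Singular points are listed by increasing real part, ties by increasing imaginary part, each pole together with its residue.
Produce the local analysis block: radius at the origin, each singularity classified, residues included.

Denominator factor (v + 3): pole of order 1 at -3, modulus 3.
Branch term (19/17)*log(1 - v/(-7/5)): its argument vanishes at v = -7/5, a logarithmic branch point, modulus 7/5.
Branch term (19/10)*log(1 - v/(11/5)): its argument vanishes at v = 11/5, a logarithmic branch point, modulus 11/5.
The radius of convergence is the smallest modulus among the singular points: 7/5.
The branch terms are analytic at -3 and contribute nothing to the residue; only the rational part matters.
At the order-1 pole -3 set g(v) = (v - (-3))*(rational part) = -24*v**2/13 + 22*v/21 - 39/37.
Simple pole: residue = g(a) at a = -3, which is -70075/3367.
List the singular points by increasing real part (a conjugate pair: the negative imaginary part first).

Radius of convergence at 0: 7/5.
At -3: a pole of order 1; residue -70075/3367.
At -7/5: a logarithmic branch point.
At 11/5: a logarithmic branch point.


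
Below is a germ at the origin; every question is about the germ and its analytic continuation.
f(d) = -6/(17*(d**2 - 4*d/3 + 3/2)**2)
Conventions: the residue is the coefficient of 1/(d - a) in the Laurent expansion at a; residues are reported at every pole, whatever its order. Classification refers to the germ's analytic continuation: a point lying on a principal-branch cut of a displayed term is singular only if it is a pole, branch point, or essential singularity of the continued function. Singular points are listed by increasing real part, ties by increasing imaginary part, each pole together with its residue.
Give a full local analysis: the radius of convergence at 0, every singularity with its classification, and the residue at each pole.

Denominator factor (d**2 - 4*d/3 + 3/2)^2: discriminant -38/9, complex-conjugate roots (2/3) + ((1/6)*sqrt(38))*i and (2/3) - ((1/6)*sqrt(38))*i; poles of order 2, moduli (1/2)*sqrt(6) and (1/2)*sqrt(6).
The radius of convergence is the smallest modulus among the singular points: (1/2)*sqrt(6).
The factor d**2 - 4*d/3 + 3/2 splits as (d - a)(d - a') with a = (2/3) - ((1/6)*sqrt(38))*i, a' = (2/3) + ((1/6)*sqrt(38))*i. At the order-2 pole a set g(d) = (d - a)^2*f(d) = [-6/17] / (d - a')^2.
Order-2 pole: residue = g'(a); g'((2/3) - ((1/6)*sqrt(38))*i) = -((81/6137)*sqrt(38))*i, so the residue is -((81/6137)*sqrt(38))*i.
The factor d**2 - 4*d/3 + 3/2 splits as (d - a)(d - a') with a = (2/3) + ((1/6)*sqrt(38))*i, a' = (2/3) - ((1/6)*sqrt(38))*i. At the order-2 pole a set g(d) = (d - a)^2*f(d) = [-6/17] / (d - a')^2.
Order-2 pole: residue = g'(a); g'((2/3) + ((1/6)*sqrt(38))*i) = ((81/6137)*sqrt(38))*i, so the residue is ((81/6137)*sqrt(38))*i.
List the singular points by increasing real part (a conjugate pair: the negative imaginary part first).

Radius of convergence at 0: (1/2)*sqrt(6).
At (2/3) - ((1/6)*sqrt(38))*i: a pole of order 2; residue -((81/6137)*sqrt(38))*i.
At (2/3) + ((1/6)*sqrt(38))*i: a pole of order 2; residue ((81/6137)*sqrt(38))*i.


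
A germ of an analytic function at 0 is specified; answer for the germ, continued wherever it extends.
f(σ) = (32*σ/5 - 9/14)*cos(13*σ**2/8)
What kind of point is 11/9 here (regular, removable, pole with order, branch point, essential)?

The point is a regular point.

There is no denominator, hence no pole anywhere.
The factor cos(13*σ**2/8) is entire.
So the germ continues analytically to 11/9.


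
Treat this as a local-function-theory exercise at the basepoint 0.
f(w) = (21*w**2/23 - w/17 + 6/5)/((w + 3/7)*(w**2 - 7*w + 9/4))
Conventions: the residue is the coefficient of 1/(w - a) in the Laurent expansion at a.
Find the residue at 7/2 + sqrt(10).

The residue is 455763/1388050 + (1041761/5552200)*sqrt(10).

The factor w**2 - 7*w + 9/4 splits as (w - a)(w - a') with a = 7/2 + sqrt(10), a' = 7/2 - sqrt(10). At the order-1 pole a set g(w) = (w - a)*f(w) = [(21*w**2/23 - w/17 + 6/5)/(w + 3/7)] / (w - a').
Simple pole: residue = g(a) at a = 7/2 + sqrt(10), which is 455763/1388050 + (1041761/5552200)*sqrt(10).


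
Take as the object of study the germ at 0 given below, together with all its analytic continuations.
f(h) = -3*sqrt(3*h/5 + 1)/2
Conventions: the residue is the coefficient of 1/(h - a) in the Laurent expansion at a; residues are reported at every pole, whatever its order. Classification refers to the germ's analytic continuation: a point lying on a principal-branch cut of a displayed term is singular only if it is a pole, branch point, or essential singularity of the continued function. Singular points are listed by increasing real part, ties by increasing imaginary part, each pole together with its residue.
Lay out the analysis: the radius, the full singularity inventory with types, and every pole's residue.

Branch term (-3/2)*sqrt(1 - h/(-5/3)): its argument vanishes at h = -5/3, a square-root branch point, modulus 5/3.
The radius of convergence is the smallest modulus among the singular points: 5/3.

Radius of convergence at 0: 5/3.
At -5/3: an algebraic (square-root) branch point.


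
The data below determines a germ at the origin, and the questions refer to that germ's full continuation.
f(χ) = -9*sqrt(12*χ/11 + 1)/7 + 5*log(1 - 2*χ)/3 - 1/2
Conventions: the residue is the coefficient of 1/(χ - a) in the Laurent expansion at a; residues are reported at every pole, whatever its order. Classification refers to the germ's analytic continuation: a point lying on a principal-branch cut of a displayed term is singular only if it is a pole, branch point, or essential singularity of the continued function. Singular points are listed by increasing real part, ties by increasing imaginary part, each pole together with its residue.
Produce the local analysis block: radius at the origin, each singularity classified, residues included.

Radius of convergence at 0: 1/2.
At -11/12: an algebraic (square-root) branch point.
At 1/2: a logarithmic branch point.

Branch term (-9/7)*sqrt(1 - χ/(-11/12)): its argument vanishes at χ = -11/12, a square-root branch point, modulus 11/12.
Branch term (5/3)*log(1 - χ/(1/2)): its argument vanishes at χ = 1/2, a logarithmic branch point, modulus 1/2.
The radius of convergence is the smallest modulus among the singular points: 1/2.
List the singular points by increasing real part (a conjugate pair: the negative imaginary part first).


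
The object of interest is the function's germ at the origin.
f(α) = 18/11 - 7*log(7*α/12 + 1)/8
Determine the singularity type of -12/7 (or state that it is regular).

The term (-7/8)*log(1 - α/(-12/7)) has argument 1 - -12/7/(-12/7) = 0 at -12/7: a logarithmic (infinitely-sheeted) branch point; the remaining terms are analytic or single-valued there.

The point is a logarithmic branch point.


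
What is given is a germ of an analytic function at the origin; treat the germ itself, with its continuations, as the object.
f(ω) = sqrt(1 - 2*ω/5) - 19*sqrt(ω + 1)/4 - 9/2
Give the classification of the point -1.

The term (-19/4)*sqrt(1 - ω/(-1)) has argument 1 - -1/(-1) = 0 at -1: a square-root (algebraic, two-sheeted) branch point; the remaining terms are analytic or single-valued there.

The point is an algebraic (square-root) branch point.


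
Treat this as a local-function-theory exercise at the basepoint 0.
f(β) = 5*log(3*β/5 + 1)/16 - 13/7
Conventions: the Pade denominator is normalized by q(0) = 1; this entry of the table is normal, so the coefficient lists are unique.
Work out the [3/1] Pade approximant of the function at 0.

The Pade approximant has numerator coefficients [-13/7, -363/560, 9/320, -9/3200]; denominator coefficients [1, 9/20].

Taylor coefficients needed (expand at 0): a_0 = -13/7, a_1 = 3/16, a_2 = -9/160, a_3 = 9/400, a_4 = -81/8000.
Write the denominator as Q(β) = 1 + q1*β. Requiring Q*f - P = O(β^5) with deg P <= 3 kills the coefficients of β^4..β^4 in Q*f:
  β^4: a_4 + q1*a_3 = 0, i.e. -81/8000 + (9/400)*q1 = 0.
Solving this linear system: q1 = 9/20.
The numerator is Q*f truncated at degree 3: P0 = a_0 = -13/7; P1 = a_1 + q1*a_0 = -363/560; P2 = a_2 + q1*a_1 = 9/320; P3 = a_3 + q1*a_2 = -9/3200.


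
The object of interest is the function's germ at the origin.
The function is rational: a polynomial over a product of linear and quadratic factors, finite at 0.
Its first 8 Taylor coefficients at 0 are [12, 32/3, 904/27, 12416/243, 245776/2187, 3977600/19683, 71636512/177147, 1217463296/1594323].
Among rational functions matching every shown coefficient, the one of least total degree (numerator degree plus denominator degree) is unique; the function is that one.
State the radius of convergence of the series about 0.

No rational of total degree below 2 reproduces all 8 coefficients; solving the [0/2] Pade equations on them gives f(λ) = -6/(λ**2 + 4*λ/9 - 1/2), whose expansion matches every shown term.
Denominator factor (λ**2 + 4*λ/9 - 1/2): discriminant 178/81, real irrational roots -2/9 + (1/18)*sqrt(178) and -2/9 - (1/18)*sqrt(178); poles of order 1, moduli -2/9 + (1/18)*sqrt(178) and 2/9 + (1/18)*sqrt(178).
The radius of convergence is the smallest modulus among the singular points: -2/9 + (1/18)*sqrt(178).

The radius of convergence is -2/9 + (1/18)*sqrt(178).


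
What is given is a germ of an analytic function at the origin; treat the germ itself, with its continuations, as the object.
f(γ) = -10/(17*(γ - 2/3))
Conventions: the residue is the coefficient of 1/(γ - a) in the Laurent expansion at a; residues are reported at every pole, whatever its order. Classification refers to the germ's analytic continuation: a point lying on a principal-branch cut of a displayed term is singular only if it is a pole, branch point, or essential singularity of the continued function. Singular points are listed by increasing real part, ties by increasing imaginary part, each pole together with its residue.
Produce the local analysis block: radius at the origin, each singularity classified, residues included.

Denominator factor (γ - 2/3): pole of order 1 at 2/3, modulus 2/3.
The radius of convergence is the smallest modulus among the singular points: 2/3.
At the order-1 pole 2/3 set g(γ) = (γ - (2/3))*f(γ) = -10/17.
Simple pole: residue = g(a) at a = 2/3, which is -10/17.

Radius of convergence at 0: 2/3.
At 2/3: a pole of order 1; residue -10/17.


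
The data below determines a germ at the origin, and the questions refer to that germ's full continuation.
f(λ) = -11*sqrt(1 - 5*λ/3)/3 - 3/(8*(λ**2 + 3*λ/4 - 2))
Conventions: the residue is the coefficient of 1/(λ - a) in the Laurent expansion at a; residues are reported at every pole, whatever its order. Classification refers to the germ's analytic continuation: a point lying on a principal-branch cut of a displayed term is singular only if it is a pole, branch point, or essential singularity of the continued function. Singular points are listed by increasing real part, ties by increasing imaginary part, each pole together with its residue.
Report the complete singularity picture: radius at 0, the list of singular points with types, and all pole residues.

Denominator factor (λ**2 + 3*λ/4 - 2): discriminant 137/16, real irrational roots -3/8 + (1/8)*sqrt(137) and -3/8 - (1/8)*sqrt(137); poles of order 1, moduli -3/8 + (1/8)*sqrt(137) and 3/8 + (1/8)*sqrt(137).
Branch term (-11/3)*sqrt(1 - λ/(3/5)): its argument vanishes at λ = 3/5, a square-root branch point, modulus 3/5.
The radius of convergence is the smallest modulus among the singular points: 3/5.
The branch term is analytic at -3/8 - (1/8)*sqrt(137) and contributes nothing to the residue; only the rational part matters.
The factor λ**2 + 3*λ/4 - 2 splits as (λ - a)(λ - a') with a = -3/8 - (1/8)*sqrt(137), a' = -3/8 + (1/8)*sqrt(137). At the order-1 pole a set g(λ) = (λ - a)*(rational part) = [-3/8] / (λ - a').
Simple pole: residue = g(a) at a = -3/8 - (1/8)*sqrt(137), which is (3/274)*sqrt(137).
The branch term is analytic at -3/8 + (1/8)*sqrt(137) and contributes nothing to the residue; only the rational part matters.
The factor λ**2 + 3*λ/4 - 2 splits as (λ - a)(λ - a') with a = -3/8 + (1/8)*sqrt(137), a' = -3/8 - (1/8)*sqrt(137). At the order-1 pole a set g(λ) = (λ - a)*(rational part) = [-3/8] / (λ - a').
Simple pole: residue = g(a) at a = -3/8 + (1/8)*sqrt(137), which is -(3/274)*sqrt(137).
List the singular points by increasing real part (a conjugate pair: the negative imaginary part first).

Radius of convergence at 0: 3/5.
At -3/8 - (1/8)*sqrt(137): a pole of order 1; residue (3/274)*sqrt(137).
At 3/5: an algebraic (square-root) branch point.
At -3/8 + (1/8)*sqrt(137): a pole of order 1; residue -(3/274)*sqrt(137).


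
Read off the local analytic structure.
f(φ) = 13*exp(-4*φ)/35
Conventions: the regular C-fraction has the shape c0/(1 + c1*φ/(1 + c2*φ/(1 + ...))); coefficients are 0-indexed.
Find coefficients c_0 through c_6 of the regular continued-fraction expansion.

The regular C-fraction coefficients are [13/35, 4, -2, 2/3, -2/3, 2/5, -2/5].

Taylor coefficients (expand at 0): a_0 = 13/35, a_1 = -52/35, a_2 = 104/35, a_3 = -416/105, a_4 = 416/105, a_5 = -1664/525, a_6 = 3328/1575.
c0 = a_0 = 13/35. Peel one level at a time: if S = 1 + c*φ/S' with S'(0) = 1, then c is the φ-coefficient of S and S' = c*φ/(S - 1).
S_1 = c0/f = 1 + (4)*φ + (8)*φ^2 + ...; c1 = 4.
S_2 = c1*φ/(S_1 - 1) = 1 + (-2)*φ + (4/3)*φ^2 + ...; c2 = -2.
S_3 = c2*φ/(S_2 - 1) = 1 + (2/3)*φ + (4/9)*φ^2 + ...; c3 = 2/3.
S_4 = c3*φ/(S_3 - 1) = 1 + (-2/3)*φ + (4/15)*φ^2 + ...; c4 = -2/3.
S_5 = c4*φ/(S_4 - 1) = 1 + (2/5)*φ + (4/25)*φ^2 + ...; c5 = 2/5.
S_6 = c5*φ/(S_5 - 1) = 1 + (-2/5)*φ + ...; c6 = -2/5.


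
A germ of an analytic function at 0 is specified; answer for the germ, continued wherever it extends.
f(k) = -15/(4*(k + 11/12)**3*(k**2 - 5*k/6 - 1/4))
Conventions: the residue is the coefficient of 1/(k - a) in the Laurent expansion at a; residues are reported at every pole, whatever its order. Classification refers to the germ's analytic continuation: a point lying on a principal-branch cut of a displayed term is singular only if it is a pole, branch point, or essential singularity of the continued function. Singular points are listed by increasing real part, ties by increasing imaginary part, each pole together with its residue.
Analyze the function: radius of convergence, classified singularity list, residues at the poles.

Denominator factor (k + 11/12)^3: pole of order 3 at -11/12, modulus 11/12.
Denominator factor (k**2 - 5*k/6 - 1/4): discriminant 61/36, real irrational roots 5/12 + (1/12)*sqrt(61) and 5/12 - (1/12)*sqrt(61); poles of order 1, moduli 5/12 + (1/12)*sqrt(61) and -5/12 + (1/12)*sqrt(61).
The radius of convergence is the smallest modulus among the singular points: -5/12 + (1/12)*sqrt(61).
At the order-3 pole -11/12 set g(k) = (k - (-11/12))^3*f(k) = -15/(4*(k**2 - 5*k/6 - 1/4)).
Order-3 pole: residue = g''(a)/2; g''(-11/12) = -955008/54925, so the residue is -477504/54925.
The factor k**2 - 5*k/6 - 1/4 splits as (k - a)(k - a') with a = 5/12 - (1/12)*sqrt(61), a' = 5/12 + (1/12)*sqrt(61). At the order-1 pole a set g(k) = (k - a)*f(k) = [-15/(4*(k + 11/12)**3)] / (k - a').
Simple pole: residue = g(a) at a = 5/12 - (1/12)*sqrt(61), which is 238752/54925 + (2022912/3350425)*sqrt(61).
The factor k**2 - 5*k/6 - 1/4 splits as (k - a)(k - a') with a = 5/12 + (1/12)*sqrt(61), a' = 5/12 - (1/12)*sqrt(61). At the order-1 pole a set g(k) = (k - a)*f(k) = [-15/(4*(k + 11/12)**3)] / (k - a').
Simple pole: residue = g(a) at a = 5/12 + (1/12)*sqrt(61), which is 238752/54925 - (2022912/3350425)*sqrt(61).
List the singular points by increasing real part (a conjugate pair: the negative imaginary part first).

Radius of convergence at 0: -5/12 + (1/12)*sqrt(61).
At -11/12: a pole of order 3; residue -477504/54925.
At 5/12 - (1/12)*sqrt(61): a pole of order 1; residue 238752/54925 + (2022912/3350425)*sqrt(61).
At 5/12 + (1/12)*sqrt(61): a pole of order 1; residue 238752/54925 - (2022912/3350425)*sqrt(61).


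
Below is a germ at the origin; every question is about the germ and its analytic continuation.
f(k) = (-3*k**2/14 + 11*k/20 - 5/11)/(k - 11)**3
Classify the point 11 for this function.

The point is a pole of order 3.

The denominator factor k - 11 vanishes at 11 and appears to the power 3; the numerator there equals -31313/1540, nonzero, and no other factor vanishes.
Hence a pole whose order is the multiplicity, 3.


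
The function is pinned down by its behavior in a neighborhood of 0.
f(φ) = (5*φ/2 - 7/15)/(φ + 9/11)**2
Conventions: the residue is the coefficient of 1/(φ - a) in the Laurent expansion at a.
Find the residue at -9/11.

At the order-2 pole -9/11 set g(φ) = (φ - (-9/11))^2*f(φ) = 5*φ/2 - 7/15.
Order-2 pole: residue = g'(a); g'(-9/11) = 5/2, so the residue is 5/2.

The residue is 5/2.


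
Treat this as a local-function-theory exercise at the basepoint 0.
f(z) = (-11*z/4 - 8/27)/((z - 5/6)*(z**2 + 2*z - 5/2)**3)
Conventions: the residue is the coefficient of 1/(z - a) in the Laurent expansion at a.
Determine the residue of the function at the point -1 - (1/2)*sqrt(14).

The factor z**2 + 2*z - 5/2 splits as (z - a)(z - a') with a = -1 - (1/2)*sqrt(14), a' = -1 + (1/2)*sqrt(14). At the order-3 pole a set g(z) = (z - a)^3*f(z) = [(-11*z/4 - 8/27)/(z - 5/6)] / (z - a')^3.
Order-3 pole: residue = g''(a)/2; g''(-1 - (1/2)*sqrt(14)) = -120744/125 + (66413831/257250)*sqrt(14), so the residue is -60372/125 + (66413831/514500)*sqrt(14).

The residue is -60372/125 + (66413831/514500)*sqrt(14).


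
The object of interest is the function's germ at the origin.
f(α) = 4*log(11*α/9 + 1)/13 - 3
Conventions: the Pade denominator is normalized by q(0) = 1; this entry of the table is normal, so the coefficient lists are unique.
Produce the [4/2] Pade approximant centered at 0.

Taylor coefficients needed (expand at 0): a_0 = -3, a_1 = 44/117, a_2 = -242/1053, a_3 = 5324/28431, a_4 = -14641/85293, a_5 = 644204/3838185, a_6 = -3543122/20726199.
Write the denominator as Q(α) = 1 + q1*α + q2*α^2. Requiring Q*f - P = O(α^7) with deg P <= 4 kills the coefficients of α^5..α^6 in Q*f:
  α^5: a_5 + q1*a_4 + q2*a_3 = 0, i.e. 644204/3838185 + (-14641/85293)*q1 + (5324/28431)*q2 = 0.
  α^6: a_6 + q1*a_5 + q2*a_4 = 0, i.e. -3543122/20726199 + (644204/3838185)*q1 + (-14641/85293)*q2 = 0.
Solving this linear system: q1 = 44/27, q2 = 242/405.
The numerator is Q*f truncated at degree 4: P0 = a_0 = -3; P1 = a_1 + q1*a_0 = -176/39; P2 = a_2 + q1*a_1 + q2*a_0 = -22264/15795; P3 = a_3 + q1*a_2 + q2*a_1 = 5324/142155; P4 = a_4 + q1*a_3 + q2*a_2 = -14641/3838185.

The Pade approximant has numerator coefficients [-3, -176/39, -22264/15795, 5324/142155, -14641/3838185]; denominator coefficients [1, 44/27, 242/405].


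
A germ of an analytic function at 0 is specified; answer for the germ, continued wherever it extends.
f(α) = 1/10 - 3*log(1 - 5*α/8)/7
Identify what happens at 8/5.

The term (-3/7)*log(1 - α/(8/5)) has argument 1 - 8/5/(8/5) = 0 at 8/5: a logarithmic (infinitely-sheeted) branch point; the remaining terms are analytic or single-valued there.

The point is a logarithmic branch point.


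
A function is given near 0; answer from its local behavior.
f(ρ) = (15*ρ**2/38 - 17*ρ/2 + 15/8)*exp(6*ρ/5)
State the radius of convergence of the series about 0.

The factor exp(6*ρ/5) is entire and contributes no finite singular point.
The polynomial part has no poles.
No finite singular points: the Taylor series at 0 converges everywhere.

The radius of convergence is infinite.


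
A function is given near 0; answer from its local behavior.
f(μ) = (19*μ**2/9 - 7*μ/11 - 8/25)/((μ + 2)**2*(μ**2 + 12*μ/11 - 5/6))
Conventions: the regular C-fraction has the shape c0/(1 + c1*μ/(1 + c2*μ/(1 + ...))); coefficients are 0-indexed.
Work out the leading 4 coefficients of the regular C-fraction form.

Taylor coefficients (expand at 0): a_0 = 12/125, a_1 = 3033/13750, a_2 = -395081/1134375, a_3 = 268170949/499125000.
c0 = a_0 = 12/125. Peel one level at a time: if S = 1 + c*μ/S' with S'(0) = 1, then c is the μ-coefficient of S and S' = c*μ/(S - 1).
S_1 = c0/f = 1 + (-1011/440)*μ + (3104077/348480)*μ^2 + ...; c1 = -1011/440.
S_2 = c1*μ/(S_1 - 1) = 1 + (3104077/800712)*μ + (208496291/3642839244)*μ^2 + ...; c2 = 3104077/800712.
S_3 = c2*μ/(S_2 - 1) = 1 + (-416992582/28243996623)*μ + ...; c3 = -416992582/28243996623.

The regular C-fraction coefficients are [12/125, -1011/440, 3104077/800712, -416992582/28243996623].


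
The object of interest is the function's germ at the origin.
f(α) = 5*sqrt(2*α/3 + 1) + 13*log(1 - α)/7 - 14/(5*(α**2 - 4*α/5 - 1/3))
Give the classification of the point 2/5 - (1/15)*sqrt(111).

The point is a pole of order 1.

The denominator factor α**2 - 4*α/5 - 1/3 vanishes at 2/5 - (1/15)*sqrt(111) and appears to the power 1; the numerator there equals -14/5, nonzero, and no other factor vanishes.
The branch terms are analytic at this point.
Hence a pole whose order is the multiplicity, 1.


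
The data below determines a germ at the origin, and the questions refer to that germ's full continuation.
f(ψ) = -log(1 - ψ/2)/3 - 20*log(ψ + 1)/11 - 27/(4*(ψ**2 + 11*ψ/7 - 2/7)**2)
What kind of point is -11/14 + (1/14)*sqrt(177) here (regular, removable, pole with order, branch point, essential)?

The denominator factor ψ**2 + 11*ψ/7 - 2/7 vanishes at -11/14 + (1/14)*sqrt(177) and appears to the power 2; the numerator there equals -27/4, nonzero, and no other factor vanishes.
The branch terms are analytic at this point.
Hence a pole whose order is the multiplicity, 2.

The point is a pole of order 2.


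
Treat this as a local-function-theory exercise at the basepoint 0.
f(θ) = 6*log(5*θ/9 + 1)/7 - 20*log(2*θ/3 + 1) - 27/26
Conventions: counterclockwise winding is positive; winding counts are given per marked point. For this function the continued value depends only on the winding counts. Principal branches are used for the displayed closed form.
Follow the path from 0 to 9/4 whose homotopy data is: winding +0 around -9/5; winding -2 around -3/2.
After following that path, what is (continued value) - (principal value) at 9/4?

The rational part is single-valued and drops out of the difference; each branch term changes only by its own monodromy.
(6/7)*log(1 - θ/(-9/5)): winding 0 around -9/5, so this term returns to its principal value, contribution 0.
(-20)*log(1 - θ/(-3/2)): each positive loop around -3/2 adds 2*pi*i to the log, so winding -2 contributes (-20)*(-2)*2*pi*i = (80)*pi*i.
Summing the contributions at θ = 9/4 gives (80)*pi*i.

Continued minus principal equals (80)*pi*i.


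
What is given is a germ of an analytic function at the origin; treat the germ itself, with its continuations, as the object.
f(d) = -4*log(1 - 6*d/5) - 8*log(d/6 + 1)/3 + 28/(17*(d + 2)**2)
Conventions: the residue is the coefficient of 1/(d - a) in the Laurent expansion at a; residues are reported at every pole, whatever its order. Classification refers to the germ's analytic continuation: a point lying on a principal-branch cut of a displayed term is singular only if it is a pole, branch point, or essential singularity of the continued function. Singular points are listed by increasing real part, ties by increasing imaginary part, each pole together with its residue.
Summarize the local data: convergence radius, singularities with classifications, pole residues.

Radius of convergence at 0: 5/6.
At -6: a logarithmic branch point.
At -2: a pole of order 2; residue 0.
At 5/6: a logarithmic branch point.

Denominator factor (d + 2)^2: pole of order 2 at -2, modulus 2.
Branch term (-8/3)*log(1 - d/(-6)): its argument vanishes at d = -6, a logarithmic branch point, modulus 6.
Branch term (-4)*log(1 - d/(5/6)): its argument vanishes at d = 5/6, a logarithmic branch point, modulus 5/6.
The radius of convergence is the smallest modulus among the singular points: 5/6.
The branch terms are analytic at -2 and contribute nothing to the residue; only the rational part matters.
At the order-2 pole -2 set g(d) = (d - (-2))^2*(rational part) = 28/17.
Order-2 pole: residue = g'(a); g'(-2) = 0, so the residue is 0.
List the singular points by increasing real part (a conjugate pair: the negative imaginary part first).


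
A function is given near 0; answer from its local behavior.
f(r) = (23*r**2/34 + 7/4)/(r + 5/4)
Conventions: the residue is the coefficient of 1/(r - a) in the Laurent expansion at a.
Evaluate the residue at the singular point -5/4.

At the order-1 pole -5/4 set g(r) = (r - (-5/4))*f(r) = 23*r**2/34 + 7/4.
Simple pole: residue = g(a) at a = -5/4, which is 1527/544.

The residue is 1527/544.


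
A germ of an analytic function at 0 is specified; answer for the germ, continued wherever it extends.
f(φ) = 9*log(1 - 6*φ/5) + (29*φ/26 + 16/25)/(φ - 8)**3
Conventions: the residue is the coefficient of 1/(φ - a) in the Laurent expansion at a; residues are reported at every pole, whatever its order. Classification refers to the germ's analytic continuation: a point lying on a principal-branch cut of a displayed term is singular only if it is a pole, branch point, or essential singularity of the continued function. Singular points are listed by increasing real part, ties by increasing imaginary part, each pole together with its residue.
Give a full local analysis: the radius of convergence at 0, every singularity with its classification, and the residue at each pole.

Radius of convergence at 0: 5/6.
At 5/6: a logarithmic branch point.
At 8: a pole of order 3; residue 0.

Denominator factor (φ - 8)^3: pole of order 3 at 8, modulus 8.
Branch term (9)*log(1 - φ/(5/6)): its argument vanishes at φ = 5/6, a logarithmic branch point, modulus 5/6.
The radius of convergence is the smallest modulus among the singular points: 5/6.
The branch term is analytic at 8 and contributes nothing to the residue; only the rational part matters.
At the order-3 pole 8 set g(φ) = (φ - (8))^3*(rational part) = 29*φ/26 + 16/25.
Order-3 pole: residue = g''(a)/2; g''(8) = 0, so the residue is 0.
List the singular points by increasing real part (a conjugate pair: the negative imaginary part first).


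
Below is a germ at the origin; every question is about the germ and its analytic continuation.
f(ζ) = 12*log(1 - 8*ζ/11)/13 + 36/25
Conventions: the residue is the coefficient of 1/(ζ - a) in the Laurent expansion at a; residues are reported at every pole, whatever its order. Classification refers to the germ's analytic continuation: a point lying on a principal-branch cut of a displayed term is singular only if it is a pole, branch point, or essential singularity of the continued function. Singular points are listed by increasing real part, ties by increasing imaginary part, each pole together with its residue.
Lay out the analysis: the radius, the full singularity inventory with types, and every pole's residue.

Branch term (12/13)*log(1 - ζ/(11/8)): its argument vanishes at ζ = 11/8, a logarithmic branch point, modulus 11/8.
The radius of convergence is the smallest modulus among the singular points: 11/8.

Radius of convergence at 0: 11/8.
At 11/8: a logarithmic branch point.


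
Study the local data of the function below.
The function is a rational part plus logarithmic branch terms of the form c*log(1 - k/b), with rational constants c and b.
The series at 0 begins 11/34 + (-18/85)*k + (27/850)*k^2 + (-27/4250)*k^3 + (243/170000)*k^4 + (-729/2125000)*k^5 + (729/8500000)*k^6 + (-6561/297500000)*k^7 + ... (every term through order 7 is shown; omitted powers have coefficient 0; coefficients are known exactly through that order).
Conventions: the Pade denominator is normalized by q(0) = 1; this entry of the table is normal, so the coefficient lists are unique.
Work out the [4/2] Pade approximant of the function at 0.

The Pade approximant has numerator coefficients [11/34, -7/85, -351/8500, -27/21250, 27/850000]; denominator coefficients [1, 2/5, 9/250].

Taylor coefficients needed (read off): a_0 = 11/34, a_1 = -18/85, a_2 = 27/850, a_3 = -27/4250, a_4 = 243/170000, a_5 = -729/2125000, a_6 = 729/8500000.
Write the denominator as Q(k) = 1 + q1*k + q2*k^2. Requiring Q*f - P = O(k^7) with deg P <= 4 kills the coefficients of k^5..k^6 in Q*f:
  k^5: a_5 + q1*a_4 + q2*a_3 = 0, i.e. -729/2125000 + (243/170000)*q1 + (-27/4250)*q2 = 0.
  k^6: a_6 + q1*a_5 + q2*a_4 = 0, i.e. 729/8500000 + (-729/2125000)*q1 + (243/170000)*q2 = 0.
Solving this linear system: q1 = 2/5, q2 = 9/250.
The numerator is Q*f truncated at degree 4: P0 = a_0 = 11/34; P1 = a_1 + q1*a_0 = -7/85; P2 = a_2 + q1*a_1 + q2*a_0 = -351/8500; P3 = a_3 + q1*a_2 + q2*a_1 = -27/21250; P4 = a_4 + q1*a_3 + q2*a_2 = 27/850000.


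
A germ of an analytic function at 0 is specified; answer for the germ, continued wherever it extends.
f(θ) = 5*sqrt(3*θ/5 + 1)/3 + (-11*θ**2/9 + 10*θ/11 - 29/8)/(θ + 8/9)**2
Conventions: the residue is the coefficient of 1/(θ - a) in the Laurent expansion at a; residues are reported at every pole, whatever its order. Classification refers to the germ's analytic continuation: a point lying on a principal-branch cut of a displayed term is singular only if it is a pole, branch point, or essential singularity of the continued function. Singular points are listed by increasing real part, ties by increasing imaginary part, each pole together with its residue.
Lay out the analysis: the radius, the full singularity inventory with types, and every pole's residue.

Denominator factor (θ + 8/9)^2: pole of order 2 at -8/9, modulus 8/9.
Branch term (5/3)*sqrt(1 - θ/(-5/3)): its argument vanishes at θ = -5/3, a square-root branch point, modulus 5/3.
The radius of convergence is the smallest modulus among the singular points: 8/9.
The branch term is analytic at -8/9 and contributes nothing to the residue; only the rational part matters.
At the order-2 pole -8/9 set g(θ) = (θ - (-8/9))^2*(rational part) = -11*θ**2/9 + 10*θ/11 - 29/8.
Order-2 pole: residue = g'(a); g'(-8/9) = 2746/891, so the residue is 2746/891.
List the singular points by increasing real part (a conjugate pair: the negative imaginary part first).

Radius of convergence at 0: 8/9.
At -5/3: an algebraic (square-root) branch point.
At -8/9: a pole of order 2; residue 2746/891.


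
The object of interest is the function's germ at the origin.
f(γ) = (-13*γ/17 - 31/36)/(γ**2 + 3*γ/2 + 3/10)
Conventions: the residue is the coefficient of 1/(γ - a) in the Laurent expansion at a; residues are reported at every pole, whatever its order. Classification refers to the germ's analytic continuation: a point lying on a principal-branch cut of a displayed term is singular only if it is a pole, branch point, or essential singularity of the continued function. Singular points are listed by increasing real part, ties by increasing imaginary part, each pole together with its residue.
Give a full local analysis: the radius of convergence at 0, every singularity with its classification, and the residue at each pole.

Radius of convergence at 0: 3/4 - (1/20)*sqrt(105).
At -3/4 - (1/20)*sqrt(105): a pole of order 1; residue -13/34 + (88/3213)*sqrt(105).
At -3/4 + (1/20)*sqrt(105): a pole of order 1; residue -13/34 - (88/3213)*sqrt(105).

Denominator factor (γ**2 + 3*γ/2 + 3/10): discriminant 21/20, real irrational roots -3/4 + (1/20)*sqrt(105) and -3/4 - (1/20)*sqrt(105); poles of order 1, moduli 3/4 - (1/20)*sqrt(105) and 3/4 + (1/20)*sqrt(105).
The radius of convergence is the smallest modulus among the singular points: 3/4 - (1/20)*sqrt(105).
The factor γ**2 + 3*γ/2 + 3/10 splits as (γ - a)(γ - a') with a = -3/4 - (1/20)*sqrt(105), a' = -3/4 + (1/20)*sqrt(105). At the order-1 pole a set g(γ) = (γ - a)*f(γ) = [-13*γ/17 - 31/36] / (γ - a').
Simple pole: residue = g(a) at a = -3/4 - (1/20)*sqrt(105), which is -13/34 + (88/3213)*sqrt(105).
The factor γ**2 + 3*γ/2 + 3/10 splits as (γ - a)(γ - a') with a = -3/4 + (1/20)*sqrt(105), a' = -3/4 - (1/20)*sqrt(105). At the order-1 pole a set g(γ) = (γ - a)*f(γ) = [-13*γ/17 - 31/36] / (γ - a').
Simple pole: residue = g(a) at a = -3/4 + (1/20)*sqrt(105), which is -13/34 - (88/3213)*sqrt(105).
List the singular points by increasing real part (a conjugate pair: the negative imaginary part first).


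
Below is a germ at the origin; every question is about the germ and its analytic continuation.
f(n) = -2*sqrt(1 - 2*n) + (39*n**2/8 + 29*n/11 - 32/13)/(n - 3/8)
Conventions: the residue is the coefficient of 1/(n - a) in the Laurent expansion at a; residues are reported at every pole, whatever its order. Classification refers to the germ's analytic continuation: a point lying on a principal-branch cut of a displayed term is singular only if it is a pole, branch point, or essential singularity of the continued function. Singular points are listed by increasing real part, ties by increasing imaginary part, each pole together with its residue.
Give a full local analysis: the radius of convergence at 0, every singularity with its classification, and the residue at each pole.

Denominator factor (n - 3/8): pole of order 1 at 3/8, modulus 3/8.
Branch term (-2)*sqrt(1 - n/(1/2)): its argument vanishes at n = 1/2, a square-root branch point, modulus 1/2.
The radius of convergence is the smallest modulus among the singular points: 3/8.
The branch term is analytic at 3/8 and contributes nothing to the residue; only the rational part matters.
At the order-1 pole 3/8 set g(n) = (n - (3/8))*(rational part) = 39*n**2/8 + 29*n/11 - 32/13.
Simple pole: residue = g(a) at a = 3/8, which is -57647/73216.
List the singular points by increasing real part (a conjugate pair: the negative imaginary part first).

Radius of convergence at 0: 3/8.
At 3/8: a pole of order 1; residue -57647/73216.
At 1/2: an algebraic (square-root) branch point.


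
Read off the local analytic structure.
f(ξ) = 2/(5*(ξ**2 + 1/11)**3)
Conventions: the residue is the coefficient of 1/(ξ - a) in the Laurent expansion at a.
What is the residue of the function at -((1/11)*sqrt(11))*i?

The factor ξ**2 + 1/11 splits as (ξ - a)(ξ - a') with a = -((1/11)*sqrt(11))*i, a' = ((1/11)*sqrt(11))*i. At the order-3 pole a set g(ξ) = (ξ - a)^3*f(ξ) = [2/5] / (ξ - a')^3.
Order-3 pole: residue = g''(a)/2; g''(-((1/11)*sqrt(11))*i) = ((363/20)*sqrt(11))*i, so the residue is ((363/40)*sqrt(11))*i.

The residue is ((363/40)*sqrt(11))*i.


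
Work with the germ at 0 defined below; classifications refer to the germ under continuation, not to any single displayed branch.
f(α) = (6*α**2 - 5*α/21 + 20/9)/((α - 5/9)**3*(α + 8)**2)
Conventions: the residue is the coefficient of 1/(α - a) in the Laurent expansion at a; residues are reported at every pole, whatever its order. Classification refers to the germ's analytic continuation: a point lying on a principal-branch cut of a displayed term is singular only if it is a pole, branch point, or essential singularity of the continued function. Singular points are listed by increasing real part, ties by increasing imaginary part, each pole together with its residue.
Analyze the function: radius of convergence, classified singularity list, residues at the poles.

Radius of convergence at 0: 5/9.
At -8: a pole of order 2; residue -15661593/246071287.
At 5/9: a pole of order 3; residue 15661593/246071287.

Denominator factor (α - 5/9)^3: pole of order 3 at 5/9, modulus 5/9.
Denominator factor (α + 8)^2: pole of order 2 at -8, modulus 8.
The radius of convergence is the smallest modulus among the singular points: 5/9.
At the order-2 pole -8 set g(α) = (α - (-8))^2*f(α) = (6*α**2 - 5*α/21 + 20/9)/(α - 5/9)**3.
Order-2 pole: residue = g'(a); g'(-8) = -15661593/246071287, so the residue is -15661593/246071287.
At the order-3 pole 5/9 set g(α) = (α - (5/9))^3*f(α) = (6*α**2 - 5*α/21 + 20/9)/(α + 8)**2.
Order-3 pole: residue = g''(a)/2; g''(5/9) = 31323186/246071287, so the residue is 15661593/246071287.
List the singular points by increasing real part (a conjugate pair: the negative imaginary part first).
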